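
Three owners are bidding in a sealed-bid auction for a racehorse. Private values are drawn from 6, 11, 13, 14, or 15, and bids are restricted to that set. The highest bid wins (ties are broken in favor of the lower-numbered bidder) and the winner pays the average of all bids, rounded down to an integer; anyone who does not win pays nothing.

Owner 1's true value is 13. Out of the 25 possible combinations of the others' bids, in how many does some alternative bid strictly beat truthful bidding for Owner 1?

7

Others bid (6, 6): truth gives 5; bid 6 gives 7 > 5. Violating.
Others bid (6, 11): truth gives 3; bid 11 gives 4 > 3. Violating.
Others bid (6, 14): truth gives 0; bid 14 gives 2 > 0. Violating.
Others bid (6, 15): truth gives 0; bid 15 gives 1 > 0. Violating.
Others bid (6, 13): truth gives 3; no alternative beats it.
Others bid (11, 11): truth gives 2; no alternative beats it.
(Checking all 25 profiles: 7 have a profitable deviation, 18 do not.)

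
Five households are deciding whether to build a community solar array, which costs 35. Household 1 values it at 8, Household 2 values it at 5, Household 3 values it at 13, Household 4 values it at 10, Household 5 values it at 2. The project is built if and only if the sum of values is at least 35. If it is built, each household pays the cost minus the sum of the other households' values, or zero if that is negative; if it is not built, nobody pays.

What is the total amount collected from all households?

Total value 38 ≥ cost 35, so it is built.
Household 1: others sum to 30; max(0, 35 - 30) = 5.
Household 2: others sum to 33; max(0, 35 - 33) = 2.
Household 3: others sum to 25; max(0, 35 - 25) = 10.
Household 4: others sum to 28; max(0, 35 - 28) = 7.
Household 5: others sum to 36; max(0, 35 - 36) = 0.
Total collected = 5 + 2 + 10 + 7 + 0 = 24.

24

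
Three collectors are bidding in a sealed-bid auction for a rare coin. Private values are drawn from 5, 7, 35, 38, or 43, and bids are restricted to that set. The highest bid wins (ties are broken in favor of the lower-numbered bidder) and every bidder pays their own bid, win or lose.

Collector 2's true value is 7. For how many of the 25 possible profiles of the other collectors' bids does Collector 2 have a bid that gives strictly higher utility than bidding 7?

23

Others bid (5, 35): truth gives -7; bid 5 gives -5 > -7. Violating.
Others bid (5, 38): truth gives -7; bid 5 gives -5 > -7. Violating.
Others bid (5, 43): truth gives -7; bid 5 gives -5 > -7. Violating.
Others bid (7, 5): truth gives -7; bid 5 gives -5 > -7. Violating.
Others bid (5, 5): truth gives 0; no alternative beats it.
Others bid (5, 7): truth gives 0; no alternative beats it.
(Checking all 25 profiles: 23 have a profitable deviation, 2 do not.)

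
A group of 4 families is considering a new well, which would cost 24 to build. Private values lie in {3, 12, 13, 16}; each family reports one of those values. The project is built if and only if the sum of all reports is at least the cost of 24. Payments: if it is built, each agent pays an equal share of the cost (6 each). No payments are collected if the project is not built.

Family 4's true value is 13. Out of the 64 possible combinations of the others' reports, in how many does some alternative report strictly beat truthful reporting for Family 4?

Others report (3, 3, 3): truth gives 0; report 16 gives 7 > 0. Violating.
Others report (3, 3, 12): truth gives 7; no alternative beats it.
Others report (3, 3, 13): truth gives 7; no alternative beats it.
(Checking all 64 profiles: 1 has a profitable deviation, 63 do not.)

1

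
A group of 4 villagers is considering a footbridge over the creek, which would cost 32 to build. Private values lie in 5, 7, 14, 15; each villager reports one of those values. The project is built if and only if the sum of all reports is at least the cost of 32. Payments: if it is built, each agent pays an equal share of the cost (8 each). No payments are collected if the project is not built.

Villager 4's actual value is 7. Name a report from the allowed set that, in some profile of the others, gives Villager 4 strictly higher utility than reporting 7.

Suppose Villager 1 reports 5, Villager 2 reports 5 and Villager 3 reports 15.
Report 7: project built, pays 8, utility 7 - 8 = -1.
Report 5: project not built, utility 0.
So reporting 5 beats truth here (0 > -1).

5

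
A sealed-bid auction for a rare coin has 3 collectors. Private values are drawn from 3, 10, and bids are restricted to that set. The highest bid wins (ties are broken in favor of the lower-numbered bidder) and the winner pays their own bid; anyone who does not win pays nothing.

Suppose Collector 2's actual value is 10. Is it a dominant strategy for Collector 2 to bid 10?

Yes

Check each profile of the others' bids and compare truth against every alternative bid.
Others bid (3, 3): truth gives 0, best alternative gives 0.
Others bid (3, 10): truth gives 0, best alternative gives 0.
Others bid (10, 3): truth gives 0, best alternative gives 0.
Others bid (10, 10): truth gives 0, best alternative gives 0.
In every case the truthful bid is at least as good as any alternative, so it is a dominant strategy.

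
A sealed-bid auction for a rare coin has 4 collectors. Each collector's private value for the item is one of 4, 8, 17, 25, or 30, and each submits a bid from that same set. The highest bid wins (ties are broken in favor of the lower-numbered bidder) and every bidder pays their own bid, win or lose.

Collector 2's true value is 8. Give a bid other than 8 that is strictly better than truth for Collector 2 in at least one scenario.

Suppose Collector 1 bids 4, Collector 3 bids 4 and Collector 4 bids 17.
Bid 8: loses but pays 8, utility -8.
Bid 4: loses but pays 4, utility -4.
So bidding 4 beats truth here (-4 > -8).

4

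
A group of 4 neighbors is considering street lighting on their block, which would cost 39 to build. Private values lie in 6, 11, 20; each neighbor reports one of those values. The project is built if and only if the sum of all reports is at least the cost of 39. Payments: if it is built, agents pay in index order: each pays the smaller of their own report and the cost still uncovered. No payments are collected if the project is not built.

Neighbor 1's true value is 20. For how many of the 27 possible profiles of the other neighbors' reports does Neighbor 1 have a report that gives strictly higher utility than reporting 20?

23

Others report (6, 6, 20): truth gives 0; report 11 gives 9 > 0. Violating.
Others report (6, 11, 11): truth gives 0; report 11 gives 9 > 0. Violating.
Others report (6, 11, 20): truth gives 0; report 6 gives 14 > 0. Violating.
Others report (6, 20, 6): truth gives 0; report 11 gives 9 > 0. Violating.
Others report (6, 6, 6): truth gives 0; no alternative beats it.
Others report (6, 6, 11): truth gives 0; no alternative beats it.
(Checking all 27 profiles: 23 have a profitable deviation, 4 do not.)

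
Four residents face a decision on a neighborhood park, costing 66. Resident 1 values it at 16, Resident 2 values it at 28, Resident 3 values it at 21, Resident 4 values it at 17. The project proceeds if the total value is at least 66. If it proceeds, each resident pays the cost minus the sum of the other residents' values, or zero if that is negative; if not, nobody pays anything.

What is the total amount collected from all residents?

18

Total value 82 ≥ cost 66, so it is built.
Resident 1: others sum to 66; max(0, 66 - 66) = 0.
Resident 2: others sum to 54; max(0, 66 - 54) = 12.
Resident 3: others sum to 61; max(0, 66 - 61) = 5.
Resident 4: others sum to 65; max(0, 66 - 65) = 1.
Total collected = 0 + 12 + 5 + 1 = 18.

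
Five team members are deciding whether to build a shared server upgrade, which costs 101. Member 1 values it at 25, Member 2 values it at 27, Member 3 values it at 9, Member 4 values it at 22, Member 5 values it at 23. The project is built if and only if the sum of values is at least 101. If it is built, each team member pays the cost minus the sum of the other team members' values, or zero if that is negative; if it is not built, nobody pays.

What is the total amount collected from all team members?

Total value 106 ≥ cost 101, so it is built.
Member 1: others sum to 81; max(0, 101 - 81) = 20.
Member 2: others sum to 79; max(0, 101 - 79) = 22.
Member 3: others sum to 97; max(0, 101 - 97) = 4.
Member 4: others sum to 84; max(0, 101 - 84) = 17.
Member 5: others sum to 83; max(0, 101 - 83) = 18.
Total collected = 20 + 22 + 4 + 17 + 18 = 81.

81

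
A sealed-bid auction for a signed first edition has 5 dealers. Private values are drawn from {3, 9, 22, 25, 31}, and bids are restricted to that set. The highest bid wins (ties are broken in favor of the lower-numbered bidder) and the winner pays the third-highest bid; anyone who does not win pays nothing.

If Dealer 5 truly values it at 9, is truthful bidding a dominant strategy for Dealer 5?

Consider the case where Dealer 1 bids 3, Dealer 2 bids 3, Dealer 3 bids 3 and Dealer 4 bids 9.
Truthful bid 9: loses, pays 0, utility 0.
Bid 22 instead: wins, pays 3, utility 9 - 3 = 6.
Since 6 > 0, bidding 22 is strictly better here, so truthful bidding is not dominant.

No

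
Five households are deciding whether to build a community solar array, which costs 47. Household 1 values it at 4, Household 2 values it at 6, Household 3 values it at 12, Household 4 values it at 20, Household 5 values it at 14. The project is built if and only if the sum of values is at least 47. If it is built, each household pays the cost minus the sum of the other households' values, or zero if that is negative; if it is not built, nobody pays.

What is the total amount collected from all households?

19

Total value 56 ≥ cost 47, so it is built.
Household 1: others sum to 52; max(0, 47 - 52) = 0.
Household 2: others sum to 50; max(0, 47 - 50) = 0.
Household 3: others sum to 44; max(0, 47 - 44) = 3.
Household 4: others sum to 36; max(0, 47 - 36) = 11.
Household 5: others sum to 42; max(0, 47 - 42) = 5.
Total collected = 0 + 0 + 3 + 11 + 5 = 19.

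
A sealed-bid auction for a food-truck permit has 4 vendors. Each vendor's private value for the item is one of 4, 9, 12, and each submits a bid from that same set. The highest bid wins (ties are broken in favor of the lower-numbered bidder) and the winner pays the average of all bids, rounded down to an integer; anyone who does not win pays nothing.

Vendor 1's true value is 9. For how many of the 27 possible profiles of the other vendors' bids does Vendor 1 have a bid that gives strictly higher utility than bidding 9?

4

Others bid (4, 4, 4): truth gives 4; bid 4 gives 5 > 4. Violating.
Others bid (4, 4, 12): truth gives 0; bid 12 gives 1 > 0. Violating.
Others bid (4, 12, 4): truth gives 0; bid 12 gives 1 > 0. Violating.
Others bid (12, 4, 4): truth gives 0; bid 12 gives 1 > 0. Violating.
Others bid (4, 4, 9): truth gives 3; no alternative beats it.
Others bid (4, 9, 4): truth gives 3; no alternative beats it.
(Checking all 27 profiles: 4 have a profitable deviation, 23 do not.)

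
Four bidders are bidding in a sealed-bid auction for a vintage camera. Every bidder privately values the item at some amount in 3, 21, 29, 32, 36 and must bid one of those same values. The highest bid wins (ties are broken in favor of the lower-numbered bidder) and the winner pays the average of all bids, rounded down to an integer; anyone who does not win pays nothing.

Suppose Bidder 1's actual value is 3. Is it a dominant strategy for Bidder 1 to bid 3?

Check each profile of the others' bids and compare truth against every alternative bid.
Others bid (21, 21, 21): truth gives 0, best alternative gives -18.
Others bid (3, 21, 21): truth gives 0, best alternative gives -13.
Others bid (21, 3, 21): truth gives 0, best alternative gives -13.
Others bid (21, 21, 3): truth gives 0, best alternative gives -13.
Others bid (3, 3, 21): truth gives 0, best alternative gives -9.
Others bid (3, 21, 3): truth gives 0, best alternative gives -9.
(Remaining 119 profiles checked similarly; truth is weakly best in each.)
In every case the truthful bid is at least as good as any alternative, so it is a dominant strategy.

Yes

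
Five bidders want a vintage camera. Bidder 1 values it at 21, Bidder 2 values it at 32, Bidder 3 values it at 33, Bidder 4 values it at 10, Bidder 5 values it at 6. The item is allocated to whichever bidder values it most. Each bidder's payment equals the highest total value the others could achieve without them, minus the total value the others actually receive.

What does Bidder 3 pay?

Bidder 3 has the highest value and receives the item.
Without Bidder 3, the item would go to the next-highest value, 32, so the others could achieve 32.
With Bidder 3 present and winning, the others receive nothing, so their total is 0.
Payment = 32 - 0 = 32.

32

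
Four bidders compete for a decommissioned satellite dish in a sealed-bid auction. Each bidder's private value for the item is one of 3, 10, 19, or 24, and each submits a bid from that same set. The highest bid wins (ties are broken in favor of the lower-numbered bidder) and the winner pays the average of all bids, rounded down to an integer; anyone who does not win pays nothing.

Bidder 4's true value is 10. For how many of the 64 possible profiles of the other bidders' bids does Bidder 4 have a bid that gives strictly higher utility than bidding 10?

Others bid (3, 3, 10): truth gives 0; bid 19 gives 2 > 0. Violating.
Others bid (3, 10, 3): truth gives 0; bid 19 gives 2 > 0. Violating.
Others bid (10, 3, 3): truth gives 0; bid 19 gives 2 > 0. Violating.
Others bid (3, 3, 3): truth gives 6; no alternative beats it.
Others bid (3, 3, 19): truth gives 0; no alternative beats it.
(Checking all 64 profiles: 3 have a profitable deviation, 61 do not.)

3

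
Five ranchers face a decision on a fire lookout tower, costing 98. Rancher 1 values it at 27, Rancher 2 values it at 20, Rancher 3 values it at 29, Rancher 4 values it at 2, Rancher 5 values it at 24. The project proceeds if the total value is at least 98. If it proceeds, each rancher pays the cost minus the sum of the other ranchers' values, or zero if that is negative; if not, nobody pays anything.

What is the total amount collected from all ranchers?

Total value 102 ≥ cost 98, so it is built.
Rancher 1: others sum to 75; max(0, 98 - 75) = 23.
Rancher 2: others sum to 82; max(0, 98 - 82) = 16.
Rancher 3: others sum to 73; max(0, 98 - 73) = 25.
Rancher 4: others sum to 100; max(0, 98 - 100) = 0.
Rancher 5: others sum to 78; max(0, 98 - 78) = 20.
Total collected = 23 + 16 + 25 + 0 + 20 = 84.

84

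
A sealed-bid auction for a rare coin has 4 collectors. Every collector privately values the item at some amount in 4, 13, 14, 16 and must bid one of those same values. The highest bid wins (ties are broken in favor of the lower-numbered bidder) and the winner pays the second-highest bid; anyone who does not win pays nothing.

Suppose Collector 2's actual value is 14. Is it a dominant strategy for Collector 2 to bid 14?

Check each profile of the others' bids and compare truth against every alternative bid.
Others bid (4, 4, 4): truth gives 10, best alternative gives 10.
Others bid (4, 4, 13): truth gives 1, best alternative gives 1.
Others bid (4, 13, 4): truth gives 1, best alternative gives 1.
Others bid (4, 13, 13): truth gives 1, best alternative gives 1.
Others bid (13, 4, 4): truth gives 1, best alternative gives 1.
Others bid (13, 4, 13): truth gives 1, best alternative gives 1.
(Remaining 58 profiles checked similarly; truth is weakly best in each.)
In every case the truthful bid is at least as good as any alternative, so it is a dominant strategy.

Yes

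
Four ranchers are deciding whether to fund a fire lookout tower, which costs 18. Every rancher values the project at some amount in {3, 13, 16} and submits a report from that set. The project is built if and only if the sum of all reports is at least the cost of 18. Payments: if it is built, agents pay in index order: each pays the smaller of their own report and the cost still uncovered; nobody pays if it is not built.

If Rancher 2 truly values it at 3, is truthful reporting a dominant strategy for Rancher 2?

Check each profile of the others' reports and compare truth against every alternative report.
Others report (3, 3, 3): truth gives 0, best alternative gives -10.
Others report (3, 3, 13): truth gives 0, best alternative gives -10.
Others report (3, 3, 16): truth gives 0, best alternative gives -10.
Others report (3, 13, 3): truth gives 0, best alternative gives -10.
Others report (3, 13, 13): truth gives 0, best alternative gives -10.
Others report (3, 13, 16): truth gives 0, best alternative gives -10.
(Remaining 21 profiles checked similarly; truth is weakly best in each.)
In every case the truthful report is at least as good as any alternative, so it is a dominant strategy.

Yes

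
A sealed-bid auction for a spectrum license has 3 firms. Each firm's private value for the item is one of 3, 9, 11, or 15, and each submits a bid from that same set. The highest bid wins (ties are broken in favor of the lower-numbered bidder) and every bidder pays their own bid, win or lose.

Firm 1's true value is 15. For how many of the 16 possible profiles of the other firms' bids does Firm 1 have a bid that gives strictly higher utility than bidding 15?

9

Others bid (3, 3): truth gives 0; bid 3 gives 12 > 0. Violating.
Others bid (3, 9): truth gives 0; bid 9 gives 6 > 0. Violating.
Others bid (3, 11): truth gives 0; bid 11 gives 4 > 0. Violating.
Others bid (9, 3): truth gives 0; bid 9 gives 6 > 0. Violating.
Others bid (3, 15): truth gives 0; no alternative beats it.
Others bid (9, 15): truth gives 0; no alternative beats it.
(Checking all 16 profiles: 9 have a profitable deviation, 7 do not.)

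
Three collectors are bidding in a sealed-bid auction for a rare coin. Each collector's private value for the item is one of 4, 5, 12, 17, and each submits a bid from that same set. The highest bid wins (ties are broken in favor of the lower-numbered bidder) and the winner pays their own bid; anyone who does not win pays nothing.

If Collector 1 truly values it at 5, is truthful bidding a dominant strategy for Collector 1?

No

Consider the case where Collector 2 bids 4 and Collector 3 bids 4.
Truthful bid 5: wins, pays 5, utility 5 - 5 = 0.
Bid 4 instead: wins, pays 4, utility 5 - 4 = 1.
Since 1 > 0, bidding 4 is strictly better here, so truthful bidding is not dominant.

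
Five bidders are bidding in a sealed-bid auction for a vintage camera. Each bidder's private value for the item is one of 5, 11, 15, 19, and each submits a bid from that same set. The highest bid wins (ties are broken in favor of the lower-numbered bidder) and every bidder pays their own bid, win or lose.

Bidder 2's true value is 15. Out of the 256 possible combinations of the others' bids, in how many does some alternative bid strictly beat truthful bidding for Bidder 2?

Others bid (5, 5, 5, 5): truth gives 0; bid 11 gives 4 > 0. Violating.
Others bid (5, 5, 5, 11): truth gives 0; bid 11 gives 4 > 0. Violating.
Others bid (5, 5, 5, 19): truth gives -15; bid 19 gives -4 > -15. Violating.
Others bid (5, 5, 11, 5): truth gives 0; bid 11 gives 4 > 0. Violating.
Others bid (5, 5, 5, 15): truth gives 0; no alternative beats it.
Others bid (5, 5, 11, 15): truth gives 0; no alternative beats it.
(Checking all 256 profiles: 210 have a profitable deviation, 46 do not.)

210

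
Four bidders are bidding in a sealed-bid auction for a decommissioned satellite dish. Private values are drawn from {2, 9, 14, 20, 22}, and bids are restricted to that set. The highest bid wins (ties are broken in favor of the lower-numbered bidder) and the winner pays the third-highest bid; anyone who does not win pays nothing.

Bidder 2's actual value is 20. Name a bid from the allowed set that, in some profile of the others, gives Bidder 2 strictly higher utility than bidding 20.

Suppose Bidder 1 bids 2, Bidder 3 bids 2 and Bidder 4 bids 22.
Bid 20: loses, pays 0, utility 0.
Bid 22: wins, pays 2, utility 20 - 2 = 18.
So bidding 22 beats truth here (18 > 0).

22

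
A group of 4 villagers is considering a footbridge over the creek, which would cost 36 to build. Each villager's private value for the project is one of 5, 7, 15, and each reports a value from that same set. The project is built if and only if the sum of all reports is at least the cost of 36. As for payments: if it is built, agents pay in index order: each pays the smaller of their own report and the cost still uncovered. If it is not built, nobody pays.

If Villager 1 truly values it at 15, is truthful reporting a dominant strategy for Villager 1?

No

Consider the case where Villager 2 reports 5, Villager 3 reports 15 and Villager 4 reports 15.
Truthful report 15: project built, pays 15, utility 15 - 15 = 0.
Report 5 instead: project built, pays 5, utility 15 - 5 = 10.
Since 10 > 0, reporting 5 is strictly better here, so truthful reporting is not dominant.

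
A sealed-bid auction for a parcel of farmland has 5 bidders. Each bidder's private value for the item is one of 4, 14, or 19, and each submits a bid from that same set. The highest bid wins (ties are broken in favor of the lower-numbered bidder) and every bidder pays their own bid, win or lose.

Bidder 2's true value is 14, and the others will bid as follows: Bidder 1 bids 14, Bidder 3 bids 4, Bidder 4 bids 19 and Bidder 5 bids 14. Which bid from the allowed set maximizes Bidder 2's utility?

Bid 4: loses but pays 4, utility -4.
Bid 14: loses but pays 14, utility -14.
Bid 19: wins, pays 19, utility 14 - 19 = -5.
The best choice is 4 with utility -4.

4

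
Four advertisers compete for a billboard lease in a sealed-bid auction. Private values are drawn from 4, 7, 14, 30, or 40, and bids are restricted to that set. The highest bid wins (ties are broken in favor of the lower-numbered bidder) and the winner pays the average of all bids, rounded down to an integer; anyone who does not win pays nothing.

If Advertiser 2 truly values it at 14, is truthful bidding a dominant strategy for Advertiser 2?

Consider the case where Advertiser 1 bids 4, Advertiser 3 bids 4 and Advertiser 4 bids 4.
Truthful bid 14: wins, pays 6, utility 14 - 6 = 8.
Bid 7 instead: wins, pays 4, utility 14 - 4 = 10.
Since 10 > 8, bidding 7 is strictly better here, so truthful bidding is not dominant.

No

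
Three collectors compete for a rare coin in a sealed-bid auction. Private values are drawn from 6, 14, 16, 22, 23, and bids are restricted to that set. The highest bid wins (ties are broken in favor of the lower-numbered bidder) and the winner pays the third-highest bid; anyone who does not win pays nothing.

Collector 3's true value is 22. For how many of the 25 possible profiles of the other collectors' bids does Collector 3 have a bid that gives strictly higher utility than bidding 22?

6

Others bid (6, 22): truth gives 0; bid 23 gives 16 > 0. Violating.
Others bid (14, 22): truth gives 0; bid 23 gives 8 > 0. Violating.
Others bid (16, 22): truth gives 0; bid 23 gives 6 > 0. Violating.
Others bid (22, 6): truth gives 0; bid 23 gives 16 > 0. Violating.
Others bid (6, 6): truth gives 16; no alternative beats it.
Others bid (6, 14): truth gives 16; no alternative beats it.
(Checking all 25 profiles: 6 have a profitable deviation, 19 do not.)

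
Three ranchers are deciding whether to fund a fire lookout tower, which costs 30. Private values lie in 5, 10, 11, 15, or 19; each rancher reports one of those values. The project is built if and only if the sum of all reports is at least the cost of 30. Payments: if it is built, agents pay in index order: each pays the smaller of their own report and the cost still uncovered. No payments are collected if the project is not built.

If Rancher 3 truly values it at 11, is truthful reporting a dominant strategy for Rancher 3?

Check each profile of the others' reports and compare truth against every alternative report.
Others report (11, 19): truth gives 11, best alternative gives 11.
Others report (15, 15): truth gives 11, best alternative gives 11.
Others report (15, 19): truth gives 11, best alternative gives 11.
Others report (19, 11): truth gives 11, best alternative gives 11.
Others report (19, 15): truth gives 11, best alternative gives 11.
Others report (19, 19): truth gives 11, best alternative gives 11.
(Remaining 19 profiles checked similarly; truth is weakly best in each.)
In every case the truthful report is at least as good as any alternative, so it is a dominant strategy.

Yes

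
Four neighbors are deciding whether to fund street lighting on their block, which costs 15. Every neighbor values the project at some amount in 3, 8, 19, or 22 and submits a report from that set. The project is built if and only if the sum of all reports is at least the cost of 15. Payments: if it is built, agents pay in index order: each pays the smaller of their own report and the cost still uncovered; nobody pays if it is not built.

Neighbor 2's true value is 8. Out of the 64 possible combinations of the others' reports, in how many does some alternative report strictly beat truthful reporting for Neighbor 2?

31

Others report (3, 3, 8): truth gives 0; report 3 gives 5 > 0. Violating.
Others report (3, 3, 19): truth gives 0; report 3 gives 5 > 0. Violating.
Others report (3, 3, 22): truth gives 0; report 3 gives 5 > 0. Violating.
Others report (3, 8, 3): truth gives 0; report 3 gives 5 > 0. Violating.
Others report (3, 3, 3): truth gives 0; no alternative beats it.
Others report (19, 3, 3): truth gives 8; no alternative beats it.
(Checking all 64 profiles: 31 have a profitable deviation, 33 do not.)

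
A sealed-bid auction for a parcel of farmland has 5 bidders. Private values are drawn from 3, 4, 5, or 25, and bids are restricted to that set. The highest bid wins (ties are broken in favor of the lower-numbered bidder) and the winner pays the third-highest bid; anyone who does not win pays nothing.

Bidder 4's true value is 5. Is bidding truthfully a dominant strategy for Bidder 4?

Consider the case where Bidder 1 bids 3, Bidder 2 bids 3, Bidder 3 bids 3 and Bidder 5 bids 25.
Truthful bid 5: loses, pays 0, utility 0.
Bid 25 instead: wins, pays 3, utility 5 - 3 = 2.
Since 2 > 0, bidding 25 is strictly better here, so truthful bidding is not dominant.

No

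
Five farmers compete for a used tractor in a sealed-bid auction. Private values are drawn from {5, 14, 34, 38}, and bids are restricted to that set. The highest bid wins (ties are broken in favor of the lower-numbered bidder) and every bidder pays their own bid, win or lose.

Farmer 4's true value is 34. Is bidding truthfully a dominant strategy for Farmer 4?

Consider the case where Farmer 1 bids 5, Farmer 2 bids 5, Farmer 3 bids 5 and Farmer 5 bids 5.
Truthful bid 34: wins, pays 34, utility 34 - 34 = 0.
Bid 14 instead: wins, pays 14, utility 34 - 14 = 20.
Since 20 > 0, bidding 14 is strictly better here, so truthful bidding is not dominant.

No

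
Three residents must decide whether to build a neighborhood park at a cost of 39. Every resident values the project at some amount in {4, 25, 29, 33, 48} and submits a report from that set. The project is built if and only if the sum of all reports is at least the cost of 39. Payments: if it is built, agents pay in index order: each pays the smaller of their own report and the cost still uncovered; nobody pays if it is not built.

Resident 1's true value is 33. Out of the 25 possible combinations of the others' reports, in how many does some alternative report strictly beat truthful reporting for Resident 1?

24

Others report (4, 25): truth gives 0; report 25 gives 8 > 0. Violating.
Others report (4, 29): truth gives 0; report 25 gives 8 > 0. Violating.
Others report (4, 33): truth gives 0; report 4 gives 29 > 0. Violating.
Others report (4, 48): truth gives 0; report 4 gives 29 > 0. Violating.
Others report (4, 4): truth gives 0; no alternative beats it.
(Checking all 25 profiles: 24 have a profitable deviation, 1 does not.)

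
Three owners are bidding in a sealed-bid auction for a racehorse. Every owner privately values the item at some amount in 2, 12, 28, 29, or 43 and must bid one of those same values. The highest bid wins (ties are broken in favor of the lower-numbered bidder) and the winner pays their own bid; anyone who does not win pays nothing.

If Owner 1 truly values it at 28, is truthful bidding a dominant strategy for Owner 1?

Consider the case where Owner 2 bids 2 and Owner 3 bids 2.
Truthful bid 28: wins, pays 28, utility 28 - 28 = 0.
Bid 2 instead: wins, pays 2, utility 28 - 2 = 26.
Since 26 > 0, bidding 2 is strictly better here, so truthful bidding is not dominant.

No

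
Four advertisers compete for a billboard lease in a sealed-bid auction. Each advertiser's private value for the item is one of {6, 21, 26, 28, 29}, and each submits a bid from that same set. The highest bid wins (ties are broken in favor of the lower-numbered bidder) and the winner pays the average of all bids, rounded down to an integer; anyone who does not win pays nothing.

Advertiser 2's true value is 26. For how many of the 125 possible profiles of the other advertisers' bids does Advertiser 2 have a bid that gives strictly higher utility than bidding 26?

Others bid (6, 6, 6): truth gives 15; bid 21 gives 17 > 15. Violating.
Others bid (6, 6, 21): truth gives 12; bid 21 gives 13 > 12. Violating.
Others bid (6, 6, 28): truth gives 0; bid 28 gives 9 > 0. Violating.
Others bid (6, 6, 29): truth gives 0; bid 29 gives 9 > 0. Violating.
Others bid (6, 6, 26): truth gives 10; no alternative beats it.
Others bid (6, 21, 26): truth gives 7; no alternative beats it.
(Checking all 125 profiles: 54 have a profitable deviation, 71 do not.)

54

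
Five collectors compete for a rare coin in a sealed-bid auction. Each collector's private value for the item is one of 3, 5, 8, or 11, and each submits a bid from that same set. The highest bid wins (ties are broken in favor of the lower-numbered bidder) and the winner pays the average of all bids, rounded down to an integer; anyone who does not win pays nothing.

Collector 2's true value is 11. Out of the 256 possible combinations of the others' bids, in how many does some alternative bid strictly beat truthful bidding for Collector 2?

Others bid (3, 3, 3, 3): truth gives 7; bid 5 gives 8 > 7. Violating.
Others bid (3, 3, 3, 5): truth gives 6; bid 5 gives 8 > 6. Violating.
Others bid (3, 3, 5, 3): truth gives 6; bid 5 gives 8 > 6. Violating.
Others bid (3, 3, 5, 5): truth gives 6; bid 5 gives 7 > 6. Violating.
Others bid (3, 3, 3, 8): truth gives 6; no alternative beats it.
Others bid (3, 3, 3, 11): truth gives 5; no alternative beats it.
(Checking all 256 profiles: 41 have a profitable deviation, 215 do not.)

41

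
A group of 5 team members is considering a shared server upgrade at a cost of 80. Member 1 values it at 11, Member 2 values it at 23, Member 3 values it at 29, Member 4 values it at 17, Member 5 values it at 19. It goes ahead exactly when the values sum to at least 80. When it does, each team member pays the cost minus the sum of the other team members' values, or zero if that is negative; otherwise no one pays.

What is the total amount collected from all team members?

14

Total value 99 ≥ cost 80, so it is built.
Member 1: others sum to 88; max(0, 80 - 88) = 0.
Member 2: others sum to 76; max(0, 80 - 76) = 4.
Member 3: others sum to 70; max(0, 80 - 70) = 10.
Member 4: others sum to 82; max(0, 80 - 82) = 0.
Member 5: others sum to 80; max(0, 80 - 80) = 0.
Total collected = 0 + 4 + 10 + 0 + 0 = 14.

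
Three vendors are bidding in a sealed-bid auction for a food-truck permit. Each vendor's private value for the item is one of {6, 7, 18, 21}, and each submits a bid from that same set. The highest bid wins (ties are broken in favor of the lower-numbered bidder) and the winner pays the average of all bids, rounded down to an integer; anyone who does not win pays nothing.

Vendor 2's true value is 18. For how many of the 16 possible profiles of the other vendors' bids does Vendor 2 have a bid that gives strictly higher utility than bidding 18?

Others bid (6, 6): truth gives 8; bid 7 gives 12 > 8. Violating.
Others bid (6, 7): truth gives 8; bid 7 gives 12 > 8. Violating.
Others bid (6, 21): truth gives 0; bid 21 gives 2 > 0. Violating.
Others bid (7, 21): truth gives 0; bid 21 gives 2 > 0. Violating.
Others bid (6, 18): truth gives 4; no alternative beats it.
Others bid (7, 6): truth gives 8; no alternative beats it.
(Checking all 16 profiles: 6 have a profitable deviation, 10 do not.)

6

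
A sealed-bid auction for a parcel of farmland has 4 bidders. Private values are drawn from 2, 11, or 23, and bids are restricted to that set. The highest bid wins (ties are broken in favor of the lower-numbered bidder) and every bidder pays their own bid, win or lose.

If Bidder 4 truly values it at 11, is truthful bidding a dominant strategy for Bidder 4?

No

Consider the case where Bidder 1 bids 2, Bidder 2 bids 2 and Bidder 3 bids 11.
Truthful bid 11: loses but pays 11, utility -11.
Bid 2 instead: loses but pays 2, utility -2.
Since -2 > -11, bidding 2 is strictly better here, so truthful bidding is not dominant.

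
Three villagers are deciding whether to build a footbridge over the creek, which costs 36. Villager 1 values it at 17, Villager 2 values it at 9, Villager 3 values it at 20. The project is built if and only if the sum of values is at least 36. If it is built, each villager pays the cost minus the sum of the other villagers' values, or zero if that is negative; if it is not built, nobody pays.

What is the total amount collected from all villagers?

Total value 46 ≥ cost 36, so it is built.
Villager 1: others sum to 29; max(0, 36 - 29) = 7.
Villager 2: others sum to 37; max(0, 36 - 37) = 0.
Villager 3: others sum to 26; max(0, 36 - 26) = 10.
Total collected = 7 + 0 + 10 = 17.

17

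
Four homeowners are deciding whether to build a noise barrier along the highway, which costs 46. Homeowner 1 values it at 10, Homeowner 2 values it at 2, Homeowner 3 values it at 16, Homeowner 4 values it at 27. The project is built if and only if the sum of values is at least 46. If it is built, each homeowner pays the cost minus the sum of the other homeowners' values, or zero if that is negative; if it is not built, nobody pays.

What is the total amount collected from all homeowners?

26

Total value 55 ≥ cost 46, so it is built.
Homeowner 1: others sum to 45; max(0, 46 - 45) = 1.
Homeowner 2: others sum to 53; max(0, 46 - 53) = 0.
Homeowner 3: others sum to 39; max(0, 46 - 39) = 7.
Homeowner 4: others sum to 28; max(0, 46 - 28) = 18.
Total collected = 1 + 0 + 7 + 18 = 26.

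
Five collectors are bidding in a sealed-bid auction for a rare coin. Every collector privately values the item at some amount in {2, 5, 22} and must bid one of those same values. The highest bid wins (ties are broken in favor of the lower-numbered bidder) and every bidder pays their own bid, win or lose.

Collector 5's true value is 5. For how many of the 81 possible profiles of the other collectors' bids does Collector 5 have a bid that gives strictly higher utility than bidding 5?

80

Others bid (2, 2, 2, 5): truth gives -5; bid 2 gives -2 > -5. Violating.
Others bid (2, 2, 2, 22): truth gives -5; bid 2 gives -2 > -5. Violating.
Others bid (2, 2, 5, 2): truth gives -5; bid 2 gives -2 > -5. Violating.
Others bid (2, 2, 5, 5): truth gives -5; bid 2 gives -2 > -5. Violating.
Others bid (2, 2, 2, 2): truth gives 0; no alternative beats it.
(Checking all 81 profiles: 80 have a profitable deviation, 1 does not.)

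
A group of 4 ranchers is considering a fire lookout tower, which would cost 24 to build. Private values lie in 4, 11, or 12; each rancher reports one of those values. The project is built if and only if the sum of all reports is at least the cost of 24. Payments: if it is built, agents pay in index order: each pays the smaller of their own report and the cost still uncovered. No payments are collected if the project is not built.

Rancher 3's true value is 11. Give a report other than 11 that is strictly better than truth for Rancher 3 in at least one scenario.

Suppose Rancher 1 reports 4, Rancher 2 reports 4 and Rancher 4 reports 12.
Report 11: project built, pays 11, utility 11 - 11 = 0.
Report 4: project built, pays 4, utility 11 - 4 = 7.
So reporting 4 beats truth here (7 > 0).

4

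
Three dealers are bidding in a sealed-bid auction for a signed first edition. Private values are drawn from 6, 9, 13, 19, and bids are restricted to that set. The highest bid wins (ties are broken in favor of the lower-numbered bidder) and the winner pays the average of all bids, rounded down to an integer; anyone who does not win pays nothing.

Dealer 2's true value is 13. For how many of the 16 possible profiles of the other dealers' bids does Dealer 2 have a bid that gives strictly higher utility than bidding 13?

3

Others bid (6, 6): truth gives 5; bid 9 gives 6 > 5. Violating.
Others bid (6, 9): truth gives 4; bid 9 gives 5 > 4. Violating.
Others bid (13, 6): truth gives 0; bid 19 gives 1 > 0. Violating.
Others bid (6, 13): truth gives 3; no alternative beats it.
Others bid (6, 19): truth gives 0; no alternative beats it.
(Checking all 16 profiles: 3 have a profitable deviation, 13 do not.)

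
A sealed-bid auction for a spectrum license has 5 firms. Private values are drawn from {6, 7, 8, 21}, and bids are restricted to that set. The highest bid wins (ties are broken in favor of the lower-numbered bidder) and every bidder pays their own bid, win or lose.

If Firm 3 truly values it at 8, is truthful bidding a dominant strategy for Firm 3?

Consider the case where Firm 1 bids 6, Firm 2 bids 6, Firm 4 bids 6 and Firm 5 bids 6.
Truthful bid 8: wins, pays 8, utility 8 - 8 = 0.
Bid 7 instead: wins, pays 7, utility 8 - 7 = 1.
Since 1 > 0, bidding 7 is strictly better here, so truthful bidding is not dominant.

No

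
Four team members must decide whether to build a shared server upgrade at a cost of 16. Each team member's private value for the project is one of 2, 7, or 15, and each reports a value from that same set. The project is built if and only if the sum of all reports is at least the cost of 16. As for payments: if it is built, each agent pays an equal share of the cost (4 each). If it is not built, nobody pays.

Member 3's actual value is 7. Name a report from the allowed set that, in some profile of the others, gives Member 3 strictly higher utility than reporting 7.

Suppose Member 1 reports 2, Member 2 reports 2 and Member 4 reports 2.
Report 7: project not built, utility 0.
Report 15: project built, pays 4, utility 7 - 4 = 3.
So reporting 15 beats truth here (3 > 0).

15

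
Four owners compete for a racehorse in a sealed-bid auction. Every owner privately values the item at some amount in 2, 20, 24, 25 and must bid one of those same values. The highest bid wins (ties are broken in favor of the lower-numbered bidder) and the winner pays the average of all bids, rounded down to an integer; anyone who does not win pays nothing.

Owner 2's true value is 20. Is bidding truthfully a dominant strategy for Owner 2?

Consider the case where Owner 1 bids 2, Owner 3 bids 2 and Owner 4 bids 24.
Truthful bid 20: loses, pays 0, utility 0.
Bid 24 instead: wins, pays 13, utility 20 - 13 = 7.
Since 7 > 0, bidding 24 is strictly better here, so truthful bidding is not dominant.

No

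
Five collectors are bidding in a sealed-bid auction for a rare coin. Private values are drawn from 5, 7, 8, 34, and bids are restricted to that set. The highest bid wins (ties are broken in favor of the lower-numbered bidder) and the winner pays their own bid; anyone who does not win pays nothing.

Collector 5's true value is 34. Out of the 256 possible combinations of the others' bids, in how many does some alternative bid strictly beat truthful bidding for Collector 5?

Others bid (5, 5, 5, 5): truth gives 0; bid 7 gives 27 > 0. Violating.
Others bid (5, 5, 5, 7): truth gives 0; bid 8 gives 26 > 0. Violating.
Others bid (5, 5, 7, 5): truth gives 0; bid 8 gives 26 > 0. Violating.
Others bid (5, 5, 7, 7): truth gives 0; bid 8 gives 26 > 0. Violating.
Others bid (5, 5, 5, 8): truth gives 0; no alternative beats it.
Others bid (5, 5, 5, 34): truth gives 0; no alternative beats it.
(Checking all 256 profiles: 16 have a profitable deviation, 240 do not.)

16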